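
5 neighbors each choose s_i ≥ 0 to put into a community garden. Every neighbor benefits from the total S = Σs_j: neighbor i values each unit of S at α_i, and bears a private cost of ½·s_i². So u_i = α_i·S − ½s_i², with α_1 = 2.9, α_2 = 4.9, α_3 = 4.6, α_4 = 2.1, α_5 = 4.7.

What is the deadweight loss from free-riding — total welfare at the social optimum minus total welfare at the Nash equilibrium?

593

Neighbor i's FOC: ∂u_i/∂s_i = α_i − s_i = 0, so s_i* = α_i.
NE contributions = (2.9, 4.9, 4.6, 2.1, 4.7); S = 19.2.
W^NE = (Σα)·S − ½Σα_i² = 19.2² − ½·80.08 = 328.6.
Planner sets s_i = Σα_j = 19.2 for every i, so S^SO = 5·19.2 = 96.
W^SO = (Σα)·S^SO − ½·5·(Σα)² = (5/2)·19.2² = 921.6.
Deadweight loss = W^SO − W^NE = 593.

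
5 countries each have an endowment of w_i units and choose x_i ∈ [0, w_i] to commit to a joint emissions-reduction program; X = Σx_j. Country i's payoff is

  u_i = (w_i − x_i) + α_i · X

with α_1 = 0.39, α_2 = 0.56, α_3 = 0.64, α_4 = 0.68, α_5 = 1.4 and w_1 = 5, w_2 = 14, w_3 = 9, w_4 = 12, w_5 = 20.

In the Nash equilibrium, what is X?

20

∂u_i/∂x_i = α_i − 1, so country i contributes w_i if α_i > 1, else 0.
α_i > 1 for i ∈ {5}; NE contributions (0, 0, 0, 0, 20), X = 20.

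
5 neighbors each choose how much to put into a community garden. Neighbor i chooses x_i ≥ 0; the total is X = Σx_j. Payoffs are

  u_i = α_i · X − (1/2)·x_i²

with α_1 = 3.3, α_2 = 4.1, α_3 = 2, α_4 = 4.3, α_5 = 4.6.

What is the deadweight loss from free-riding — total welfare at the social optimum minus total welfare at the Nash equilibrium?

Neighbor i's FOC: ∂u_i/∂x_i = α_i − x_i = 0, so x_i* = α_i.
NE contributions = (3.3, 4.1, 2, 4.3, 4.6); X = 18.3.
W^NE = (Σα)·X − ½Σα_i² = 18.3² − ½·71.35 = 299.215.
Planner sets x_i = Σα_j = 18.3 for every i, so X^SO = 5·18.3 = 91.5.
W^SO = (Σα)·X^SO − ½·5·(Σα)² = (5/2)·18.3² = 837.225.
Deadweight loss = W^SO − W^NE = 538.01.

538.01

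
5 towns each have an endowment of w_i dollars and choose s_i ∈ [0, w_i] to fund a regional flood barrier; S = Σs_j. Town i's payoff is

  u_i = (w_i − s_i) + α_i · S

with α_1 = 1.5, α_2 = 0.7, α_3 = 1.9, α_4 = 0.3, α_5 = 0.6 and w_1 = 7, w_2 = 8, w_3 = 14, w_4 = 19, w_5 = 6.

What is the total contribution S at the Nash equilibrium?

21

∂u_i/∂s_i = α_i − 1, so town i contributes w_i if α_i > 1, else 0.
α_i > 1 for i ∈ {1, 3}; NE contributions (7, 0, 14, 0, 0), S = 21.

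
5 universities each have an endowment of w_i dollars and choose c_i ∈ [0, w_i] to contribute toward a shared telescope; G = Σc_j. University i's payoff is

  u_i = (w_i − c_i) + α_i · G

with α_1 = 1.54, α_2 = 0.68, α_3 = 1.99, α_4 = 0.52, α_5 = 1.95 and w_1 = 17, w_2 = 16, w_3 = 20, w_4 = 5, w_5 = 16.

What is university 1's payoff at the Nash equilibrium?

81.62

∂u_i/∂c_i = α_i − 1, so university i contributes w_i if α_i > 1, else 0.
α_i > 1 for i ∈ {1, 3, 5}; NE contributions (17, 0, 20, 0, 16), G = 53.
u_1 = (17 − 17) + 1.54·53 = 81.62.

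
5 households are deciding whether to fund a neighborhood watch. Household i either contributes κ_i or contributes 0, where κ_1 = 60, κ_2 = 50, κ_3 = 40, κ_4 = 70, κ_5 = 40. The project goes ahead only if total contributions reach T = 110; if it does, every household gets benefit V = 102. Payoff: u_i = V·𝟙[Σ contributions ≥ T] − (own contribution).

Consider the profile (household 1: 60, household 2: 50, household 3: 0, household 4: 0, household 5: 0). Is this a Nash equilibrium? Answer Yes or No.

Total = 110 ≥ 110: provided.
Household 1 (pledges 60, payoff 42): dropping to 0 → total 50, payoff 0. No gain.
Household 2 (pledges 50, payoff 52): dropping to 0 → total 60, payoff 0. No gain.
Household 3 (pledges 0, payoff 102): pledging 40 → total 150, payoff 62. No gain.
Household 4 (pledges 0, payoff 102): pledging 70 → total 180, payoff 32. No gain.
Household 5 (pledges 0, payoff 102): pledging 40 → total 150, payoff 62. No gain.

Yes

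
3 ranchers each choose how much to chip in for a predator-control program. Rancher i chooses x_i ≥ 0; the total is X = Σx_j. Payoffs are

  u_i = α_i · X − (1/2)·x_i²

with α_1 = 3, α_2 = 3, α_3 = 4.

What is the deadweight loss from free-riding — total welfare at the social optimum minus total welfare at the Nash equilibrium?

67

Rancher i's FOC: ∂u_i/∂x_i = α_i − x_i = 0, so x_i* = α_i.
NE contributions = (3, 3, 4); X = 10.
W^NE = (Σα)·X − ½Σα_i² = 10² − ½·34 = 83.
Planner sets x_i = Σα_j = 10 for every i, so X^SO = 3·10 = 30.
W^SO = (Σα)·X^SO − ½·3·(Σα)² = (3/2)·10² = 150.
Deadweight loss = W^SO − W^NE = 67.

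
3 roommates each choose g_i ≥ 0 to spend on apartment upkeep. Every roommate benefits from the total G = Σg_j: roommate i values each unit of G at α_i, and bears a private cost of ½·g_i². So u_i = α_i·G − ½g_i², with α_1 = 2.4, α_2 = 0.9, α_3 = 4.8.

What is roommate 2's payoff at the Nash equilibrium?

Roommate i's FOC: ∂u_i/∂g_i = α_i − g_i = 0, so g_i* = α_i.
NE contributions = (2.4, 0.9, 4.8); G = 8.1.
u_2 = α_2·G − ½·(g_2)² = 0.9·8.1 − ½·0.9² = 6.885.

6.885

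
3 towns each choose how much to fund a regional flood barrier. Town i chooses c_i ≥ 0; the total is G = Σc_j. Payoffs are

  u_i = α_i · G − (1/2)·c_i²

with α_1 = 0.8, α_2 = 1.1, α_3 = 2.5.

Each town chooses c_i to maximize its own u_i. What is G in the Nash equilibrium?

4.4

Town i's FOC: ∂u_i/∂c_i = α_i − c_i = 0, so c_i* = α_i.
NE contributions = (0.8, 1.1, 2.5); G = 4.4.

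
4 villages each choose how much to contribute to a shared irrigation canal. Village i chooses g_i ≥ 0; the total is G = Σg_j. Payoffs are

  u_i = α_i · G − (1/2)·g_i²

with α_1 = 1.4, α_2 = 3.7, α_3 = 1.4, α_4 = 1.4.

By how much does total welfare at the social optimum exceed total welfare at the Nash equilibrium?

Village i's FOC: ∂u_i/∂g_i = α_i − g_i = 0, so g_i* = α_i.
NE contributions = (1.4, 3.7, 1.4, 1.4); G = 7.9.
W^NE = (Σα)·G − ½Σα_i² = 7.9² − ½·19.57 = 52.625.
Planner sets g_i = Σα_j = 7.9 for every i, so G^SO = 4·7.9 = 31.6.
W^SO = (Σα)·G^SO − ½·4·(Σα)² = (4/2)·7.9² = 124.82.
Deadweight loss = W^SO − W^NE = 72.195.

72.195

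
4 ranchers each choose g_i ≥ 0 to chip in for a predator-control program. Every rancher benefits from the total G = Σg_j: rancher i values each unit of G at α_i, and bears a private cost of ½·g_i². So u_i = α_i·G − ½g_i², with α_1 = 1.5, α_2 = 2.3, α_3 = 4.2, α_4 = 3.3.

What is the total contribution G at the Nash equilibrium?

Rancher i's FOC: ∂u_i/∂g_i = α_i − g_i = 0, so g_i* = α_i.
NE contributions = (1.5, 2.3, 4.2, 3.3); G = 11.3.

11.3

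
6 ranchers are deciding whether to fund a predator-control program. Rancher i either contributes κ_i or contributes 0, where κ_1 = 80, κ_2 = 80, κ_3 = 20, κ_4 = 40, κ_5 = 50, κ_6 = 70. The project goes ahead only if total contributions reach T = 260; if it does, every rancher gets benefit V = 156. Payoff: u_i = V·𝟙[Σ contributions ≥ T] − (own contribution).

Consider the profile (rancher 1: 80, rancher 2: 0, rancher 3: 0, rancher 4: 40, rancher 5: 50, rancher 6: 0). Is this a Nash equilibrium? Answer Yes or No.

No

Total = 170 < 260: not provided.
Rancher 1 (pledges 80, payoff -80): dropping to 0 → total 90, payoff 0. Profitable deviation.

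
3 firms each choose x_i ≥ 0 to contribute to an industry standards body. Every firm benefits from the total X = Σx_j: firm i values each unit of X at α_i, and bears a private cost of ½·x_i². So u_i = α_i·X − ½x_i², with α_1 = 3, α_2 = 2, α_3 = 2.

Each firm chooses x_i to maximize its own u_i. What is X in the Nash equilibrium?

Firm i's FOC: ∂u_i/∂x_i = α_i − x_i = 0, so x_i* = α_i.
NE contributions = (3, 2, 2); X = 7.

7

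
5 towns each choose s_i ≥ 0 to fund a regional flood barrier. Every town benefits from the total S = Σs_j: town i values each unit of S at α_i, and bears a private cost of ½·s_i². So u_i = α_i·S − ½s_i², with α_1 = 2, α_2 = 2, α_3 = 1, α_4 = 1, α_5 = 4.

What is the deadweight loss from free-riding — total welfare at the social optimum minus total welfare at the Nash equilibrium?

Town i's FOC: ∂u_i/∂s_i = α_i − s_i = 0, so s_i* = α_i.
NE contributions = (2, 2, 1, 1, 4); S = 10.
W^NE = (Σα)·S − ½Σα_i² = 10² − ½·26 = 87.
Planner sets s_i = Σα_j = 10 for every i, so S^SO = 5·10 = 50.
W^SO = (Σα)·S^SO − ½·5·(Σα)² = (5/2)·10² = 250.
Deadweight loss = W^SO − W^NE = 163.

163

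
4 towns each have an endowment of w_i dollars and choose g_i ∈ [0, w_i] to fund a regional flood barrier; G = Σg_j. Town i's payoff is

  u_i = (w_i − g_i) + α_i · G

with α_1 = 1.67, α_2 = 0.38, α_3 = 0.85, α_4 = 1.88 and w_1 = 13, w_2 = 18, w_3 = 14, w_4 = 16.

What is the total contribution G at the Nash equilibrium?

29

∂u_i/∂g_i = α_i − 1, so town i contributes w_i if α_i > 1, else 0.
α_i > 1 for i ∈ {1, 4}; NE contributions (13, 0, 0, 16), G = 29.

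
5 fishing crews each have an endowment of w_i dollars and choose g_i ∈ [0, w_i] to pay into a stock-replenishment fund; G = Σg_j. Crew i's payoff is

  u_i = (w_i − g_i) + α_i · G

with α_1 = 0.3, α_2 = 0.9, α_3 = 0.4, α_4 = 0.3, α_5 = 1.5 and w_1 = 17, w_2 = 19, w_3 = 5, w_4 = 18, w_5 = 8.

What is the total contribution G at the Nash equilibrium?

8

∂u_i/∂g_i = α_i − 1, so crew i contributes w_i if α_i > 1, else 0.
α_i > 1 for i ∈ {5}; NE contributions (0, 0, 0, 0, 8), G = 8.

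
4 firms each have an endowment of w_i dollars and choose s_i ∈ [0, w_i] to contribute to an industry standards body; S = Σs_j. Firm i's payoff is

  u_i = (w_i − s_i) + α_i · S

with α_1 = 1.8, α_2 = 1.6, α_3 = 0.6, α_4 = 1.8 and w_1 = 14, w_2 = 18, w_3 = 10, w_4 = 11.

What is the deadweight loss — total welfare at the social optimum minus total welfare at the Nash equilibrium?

∂u_i/∂s_i = α_i − 1, so firm i contributes w_i if α_i > 1, else 0.
α_i > 1 for i ∈ {1, 2, 4}; NE contributions (14, 18, 0, 11), S = 43.
W^NE = Σw_i − S^NE + (Σα_i)·S^NE = 53 + 4.8·43 = 259.4.
Planner: ∂(Σu_j)/∂s_i = Σα_j − 1 = 4.8 > 0, so everyone contributes w_i; S^SO = 53, W^SO = 53 + 4.8·53 = 307.4.
Deadweight loss = 48.

48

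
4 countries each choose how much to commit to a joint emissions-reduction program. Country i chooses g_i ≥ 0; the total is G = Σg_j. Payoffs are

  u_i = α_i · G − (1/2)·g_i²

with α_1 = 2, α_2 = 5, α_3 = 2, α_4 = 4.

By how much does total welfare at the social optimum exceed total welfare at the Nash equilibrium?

Country i's FOC: ∂u_i/∂g_i = α_i − g_i = 0, so g_i* = α_i.
NE contributions = (2, 5, 2, 4); G = 13.
W^NE = (Σα)·G − ½Σα_i² = 13² − ½·49 = 144.5.
Planner sets g_i = Σα_j = 13 for every i, so G^SO = 4·13 = 52.
W^SO = (Σα)·G^SO − ½·4·(Σα)² = (4/2)·13² = 338.
Deadweight loss = W^SO − W^NE = 193.5.

193.5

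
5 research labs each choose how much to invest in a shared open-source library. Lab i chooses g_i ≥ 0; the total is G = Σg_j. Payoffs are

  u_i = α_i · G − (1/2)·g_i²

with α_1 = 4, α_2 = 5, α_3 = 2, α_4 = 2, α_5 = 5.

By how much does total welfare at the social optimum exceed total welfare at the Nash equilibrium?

523

Lab i's FOC: ∂u_i/∂g_i = α_i − g_i = 0, so g_i* = α_i.
NE contributions = (4, 5, 2, 2, 5); G = 18.
W^NE = (Σα)·G − ½Σα_i² = 18² − ½·74 = 287.
Planner sets g_i = Σα_j = 18 for every i, so G^SO = 5·18 = 90.
W^SO = (Σα)·G^SO − ½·5·(Σα)² = (5/2)·18² = 810.
Deadweight loss = W^SO − W^NE = 523.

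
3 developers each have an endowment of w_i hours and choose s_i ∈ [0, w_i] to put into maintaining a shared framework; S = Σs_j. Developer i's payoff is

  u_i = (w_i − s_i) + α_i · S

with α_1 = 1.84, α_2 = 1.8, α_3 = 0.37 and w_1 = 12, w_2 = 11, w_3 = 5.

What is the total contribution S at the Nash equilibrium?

∂u_i/∂s_i = α_i − 1, so developer i contributes w_i if α_i > 1, else 0.
α_i > 1 for i ∈ {1, 2}; NE contributions (12, 11, 0), S = 23.

23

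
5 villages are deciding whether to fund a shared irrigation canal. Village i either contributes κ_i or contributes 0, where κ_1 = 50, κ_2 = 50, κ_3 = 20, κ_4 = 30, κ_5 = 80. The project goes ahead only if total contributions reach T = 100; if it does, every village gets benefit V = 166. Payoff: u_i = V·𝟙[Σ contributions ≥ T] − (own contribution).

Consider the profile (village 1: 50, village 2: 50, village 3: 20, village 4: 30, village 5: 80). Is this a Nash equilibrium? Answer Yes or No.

Total = 230 ≥ 100: provided.
Village 1 (pledges 50, payoff 116): dropping to 0 → total 180, payoff 166. Profitable deviation.

No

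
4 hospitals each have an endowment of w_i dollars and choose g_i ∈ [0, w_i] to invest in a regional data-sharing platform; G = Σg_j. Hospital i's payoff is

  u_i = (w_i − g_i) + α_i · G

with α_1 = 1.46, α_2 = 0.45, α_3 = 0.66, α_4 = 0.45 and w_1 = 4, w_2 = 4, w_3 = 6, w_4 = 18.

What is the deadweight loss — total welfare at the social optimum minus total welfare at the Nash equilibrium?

56.56

∂u_i/∂g_i = α_i − 1, so hospital i contributes w_i if α_i > 1, else 0.
α_i > 1 for i ∈ {1}; NE contributions (4, 0, 0, 0), G = 4.
W^NE = Σw_i − G^NE + (Σα_i)·G^NE = 32 + 2.02·4 = 40.08.
Planner: ∂(Σu_j)/∂g_i = Σα_j − 1 = 2.02 > 0, so everyone contributes w_i; G^SO = 32, W^SO = 32 + 2.02·32 = 96.64.
Deadweight loss = 56.56.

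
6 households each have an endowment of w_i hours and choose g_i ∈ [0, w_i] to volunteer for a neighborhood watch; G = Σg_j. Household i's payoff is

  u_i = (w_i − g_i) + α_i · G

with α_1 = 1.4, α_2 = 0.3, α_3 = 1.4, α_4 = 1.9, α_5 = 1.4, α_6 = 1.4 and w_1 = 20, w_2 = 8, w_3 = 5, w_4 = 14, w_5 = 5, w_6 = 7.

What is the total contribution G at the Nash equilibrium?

∂u_i/∂g_i = α_i − 1, so household i contributes w_i if α_i > 1, else 0.
α_i > 1 for i ∈ {1, 3, 4, 5, 6}; NE contributions (20, 0, 5, 14, 5, 7), G = 51.

51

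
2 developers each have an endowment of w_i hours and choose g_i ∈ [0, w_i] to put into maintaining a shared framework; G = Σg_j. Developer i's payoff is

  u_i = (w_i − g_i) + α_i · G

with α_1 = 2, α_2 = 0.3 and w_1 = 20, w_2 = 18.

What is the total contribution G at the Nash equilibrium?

∂u_i/∂g_i = α_i − 1, so developer i contributes w_i if α_i > 1, else 0.
α_i > 1 for i ∈ {1}; NE contributions (20, 0), G = 20.

20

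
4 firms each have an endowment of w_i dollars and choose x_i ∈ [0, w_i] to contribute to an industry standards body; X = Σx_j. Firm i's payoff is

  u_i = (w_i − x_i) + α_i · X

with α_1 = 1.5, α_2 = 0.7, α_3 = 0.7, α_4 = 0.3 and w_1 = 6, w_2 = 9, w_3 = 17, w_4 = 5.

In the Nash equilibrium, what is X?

6

∂u_i/∂x_i = α_i − 1, so firm i contributes w_i if α_i > 1, else 0.
α_i > 1 for i ∈ {1}; NE contributions (6, 0, 0, 0), X = 6.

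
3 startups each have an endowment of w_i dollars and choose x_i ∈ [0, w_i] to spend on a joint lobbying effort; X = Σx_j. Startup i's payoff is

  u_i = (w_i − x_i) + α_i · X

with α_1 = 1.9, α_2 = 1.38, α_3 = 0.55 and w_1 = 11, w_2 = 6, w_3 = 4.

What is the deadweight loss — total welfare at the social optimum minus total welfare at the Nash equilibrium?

∂u_i/∂x_i = α_i − 1, so startup i contributes w_i if α_i > 1, else 0.
α_i > 1 for i ∈ {1, 2}; NE contributions (11, 6, 0), X = 17.
W^NE = Σw_i − X^NE + (Σα_i)·X^NE = 21 + 2.83·17 = 69.11.
Planner: ∂(Σu_j)/∂x_i = Σα_j − 1 = 2.83 > 0, so everyone contributes w_i; X^SO = 21, W^SO = 21 + 2.83·21 = 80.43.
Deadweight loss = 11.32.

11.32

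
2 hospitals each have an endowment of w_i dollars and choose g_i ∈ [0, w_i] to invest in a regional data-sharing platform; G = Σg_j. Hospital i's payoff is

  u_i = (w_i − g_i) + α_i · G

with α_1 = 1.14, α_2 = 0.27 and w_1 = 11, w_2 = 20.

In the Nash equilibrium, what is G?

∂u_i/∂g_i = α_i − 1, so hospital i contributes w_i if α_i > 1, else 0.
α_i > 1 for i ∈ {1}; NE contributions (11, 0), G = 11.

11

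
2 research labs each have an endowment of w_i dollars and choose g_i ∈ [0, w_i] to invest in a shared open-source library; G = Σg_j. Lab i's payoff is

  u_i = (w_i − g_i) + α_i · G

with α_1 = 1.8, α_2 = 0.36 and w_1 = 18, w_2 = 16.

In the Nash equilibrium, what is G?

18

∂u_i/∂g_i = α_i − 1, so lab i contributes w_i if α_i > 1, else 0.
α_i > 1 for i ∈ {1}; NE contributions (18, 0), G = 18.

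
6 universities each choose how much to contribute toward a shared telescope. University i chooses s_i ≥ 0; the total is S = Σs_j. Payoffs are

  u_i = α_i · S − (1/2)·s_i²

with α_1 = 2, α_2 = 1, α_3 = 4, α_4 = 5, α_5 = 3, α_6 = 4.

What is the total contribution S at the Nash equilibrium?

19

University i's FOC: ∂u_i/∂s_i = α_i − s_i = 0, so s_i* = α_i.
NE contributions = (2, 1, 4, 5, 3, 4); S = 19.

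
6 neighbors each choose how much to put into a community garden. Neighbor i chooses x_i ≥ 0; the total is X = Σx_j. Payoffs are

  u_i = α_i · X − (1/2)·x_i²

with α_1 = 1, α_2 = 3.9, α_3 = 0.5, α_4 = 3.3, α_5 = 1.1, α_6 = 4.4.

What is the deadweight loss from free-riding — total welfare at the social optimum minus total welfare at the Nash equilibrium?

427.24

Neighbor i's FOC: ∂u_i/∂x_i = α_i − x_i = 0, so x_i* = α_i.
NE contributions = (1, 3.9, 0.5, 3.3, 1.1, 4.4); X = 14.2.
W^NE = (Σα)·X − ½Σα_i² = 14.2² − ½·47.92 = 177.68.
Planner sets x_i = Σα_j = 14.2 for every i, so X^SO = 6·14.2 = 85.2.
W^SO = (Σα)·X^SO − ½·6·(Σα)² = (6/2)·14.2² = 604.92.
Deadweight loss = W^SO − W^NE = 427.24.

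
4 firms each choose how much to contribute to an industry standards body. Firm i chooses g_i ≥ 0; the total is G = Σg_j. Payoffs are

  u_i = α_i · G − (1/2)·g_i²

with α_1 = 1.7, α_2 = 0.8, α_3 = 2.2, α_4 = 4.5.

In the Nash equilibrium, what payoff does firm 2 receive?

Firm i's FOC: ∂u_i/∂g_i = α_i − g_i = 0, so g_i* = α_i.
NE contributions = (1.7, 0.8, 2.2, 4.5); G = 9.2.
u_2 = α_2·G − ½·(g_2)² = 0.8·9.2 − ½·0.8² = 7.04.

7.04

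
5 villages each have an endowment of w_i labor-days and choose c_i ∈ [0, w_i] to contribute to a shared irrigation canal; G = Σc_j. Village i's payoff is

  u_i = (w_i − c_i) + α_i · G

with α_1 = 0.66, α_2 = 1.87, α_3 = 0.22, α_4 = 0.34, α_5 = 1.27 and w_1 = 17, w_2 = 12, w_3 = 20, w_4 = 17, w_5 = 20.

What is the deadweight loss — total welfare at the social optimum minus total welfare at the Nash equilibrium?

181.44

∂u_i/∂c_i = α_i − 1, so village i contributes w_i if α_i > 1, else 0.
α_i > 1 for i ∈ {2, 5}; NE contributions (0, 12, 0, 0, 20), G = 32.
W^NE = Σw_i − G^NE + (Σα_i)·G^NE = 86 + 3.36·32 = 193.52.
Planner: ∂(Σu_j)/∂c_i = Σα_j − 1 = 3.36 > 0, so everyone contributes w_i; G^SO = 86, W^SO = 86 + 3.36·86 = 374.96.
Deadweight loss = 181.44.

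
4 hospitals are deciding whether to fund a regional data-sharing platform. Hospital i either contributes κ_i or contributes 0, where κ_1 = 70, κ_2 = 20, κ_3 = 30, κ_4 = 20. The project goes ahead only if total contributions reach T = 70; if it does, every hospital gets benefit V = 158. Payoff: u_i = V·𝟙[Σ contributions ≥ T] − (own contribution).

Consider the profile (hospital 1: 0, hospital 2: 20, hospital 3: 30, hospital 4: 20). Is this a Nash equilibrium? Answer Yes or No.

Total = 70 ≥ 70: provided.
Hospital 1 (pledges 0, payoff 158): pledging 70 → total 140, payoff 88. No gain.
Hospital 2 (pledges 20, payoff 138): dropping to 0 → total 50, payoff 0. No gain.
Hospital 3 (pledges 30, payoff 128): dropping to 0 → total 40, payoff 0. No gain.
Hospital 4 (pledges 20, payoff 138): dropping to 0 → total 50, payoff 0. No gain.

Yes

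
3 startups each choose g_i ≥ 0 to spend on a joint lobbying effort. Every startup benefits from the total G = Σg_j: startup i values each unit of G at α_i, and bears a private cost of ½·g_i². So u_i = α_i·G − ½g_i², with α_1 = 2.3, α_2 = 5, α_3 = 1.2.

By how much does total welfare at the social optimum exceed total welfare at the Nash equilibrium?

Startup i's FOC: ∂u_i/∂g_i = α_i − g_i = 0, so g_i* = α_i.
NE contributions = (2.3, 5, 1.2); G = 8.5.
W^NE = (Σα)·G − ½Σα_i² = 8.5² − ½·31.73 = 56.385.
Planner sets g_i = Σα_j = 8.5 for every i, so G^SO = 3·8.5 = 25.5.
W^SO = (Σα)·G^SO − ½·3·(Σα)² = (3/2)·8.5² = 108.375.
Deadweight loss = W^SO − W^NE = 51.99.

51.99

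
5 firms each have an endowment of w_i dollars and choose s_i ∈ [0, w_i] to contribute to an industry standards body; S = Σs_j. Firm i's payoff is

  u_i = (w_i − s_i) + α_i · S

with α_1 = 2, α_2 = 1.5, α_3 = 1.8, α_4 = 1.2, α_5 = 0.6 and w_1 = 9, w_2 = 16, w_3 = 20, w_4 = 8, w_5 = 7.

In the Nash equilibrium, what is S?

∂u_i/∂s_i = α_i − 1, so firm i contributes w_i if α_i > 1, else 0.
α_i > 1 for i ∈ {1, 2, 3, 4}; NE contributions (9, 16, 20, 8, 0), S = 53.

53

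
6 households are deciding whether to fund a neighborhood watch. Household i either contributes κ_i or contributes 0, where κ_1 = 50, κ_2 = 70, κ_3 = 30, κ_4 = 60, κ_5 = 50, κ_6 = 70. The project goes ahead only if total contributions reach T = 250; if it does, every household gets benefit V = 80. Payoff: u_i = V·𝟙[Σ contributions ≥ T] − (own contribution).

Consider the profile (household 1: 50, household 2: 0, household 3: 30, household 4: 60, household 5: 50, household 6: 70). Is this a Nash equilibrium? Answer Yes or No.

Yes

Total = 260 ≥ 250: provided.
Household 1 (pledges 50, payoff 30): dropping to 0 → total 210, payoff 0. No gain.
Household 2 (pledges 0, payoff 80): pledging 70 → total 330, payoff 10. No gain.
Household 3 (pledges 30, payoff 50): dropping to 0 → total 230, payoff 0. No gain.
Household 4 (pledges 60, payoff 20): dropping to 0 → total 200, payoff 0. No gain.
Household 5 (pledges 50, payoff 30): dropping to 0 → total 210, payoff 0. No gain.
Household 6 (pledges 70, payoff 10): dropping to 0 → total 190, payoff 0. No gain.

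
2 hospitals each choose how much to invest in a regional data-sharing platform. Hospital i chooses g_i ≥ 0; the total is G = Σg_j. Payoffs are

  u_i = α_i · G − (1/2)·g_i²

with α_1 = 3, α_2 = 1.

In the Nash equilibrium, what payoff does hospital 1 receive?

Hospital i's FOC: ∂u_i/∂g_i = α_i − g_i = 0, so g_i* = α_i.
NE contributions = (3, 1); G = 4.
u_1 = α_1·G − ½·(g_1)² = 3·4 − ½·3² = 7.5.

7.5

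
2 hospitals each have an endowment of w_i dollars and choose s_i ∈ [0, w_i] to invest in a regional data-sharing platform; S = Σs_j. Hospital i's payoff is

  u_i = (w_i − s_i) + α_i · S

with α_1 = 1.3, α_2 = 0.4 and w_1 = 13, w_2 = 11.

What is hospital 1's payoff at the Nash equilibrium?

∂u_i/∂s_i = α_i − 1, so hospital i contributes w_i if α_i > 1, else 0.
α_i > 1 for i ∈ {1}; NE contributions (13, 0), S = 13.
u_1 = (13 − 13) + 1.3·13 = 16.9.

16.9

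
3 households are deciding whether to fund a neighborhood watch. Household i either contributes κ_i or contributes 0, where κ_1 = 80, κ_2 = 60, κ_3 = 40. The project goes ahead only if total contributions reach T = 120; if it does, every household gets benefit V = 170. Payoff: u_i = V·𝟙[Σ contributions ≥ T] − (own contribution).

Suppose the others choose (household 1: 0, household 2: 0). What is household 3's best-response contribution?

Others' total = 0. Even contributing 40 gives 40 < 120: no benefit either way.
Best response: 0.

0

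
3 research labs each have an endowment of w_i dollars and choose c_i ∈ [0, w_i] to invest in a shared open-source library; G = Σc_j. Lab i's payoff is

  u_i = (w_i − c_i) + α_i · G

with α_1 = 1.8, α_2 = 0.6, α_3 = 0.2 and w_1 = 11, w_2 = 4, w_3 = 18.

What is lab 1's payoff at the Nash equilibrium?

∂u_i/∂c_i = α_i − 1, so lab i contributes w_i if α_i > 1, else 0.
α_i > 1 for i ∈ {1}; NE contributions (11, 0, 0), G = 11.
u_1 = (11 − 11) + 1.8·11 = 19.8.

19.8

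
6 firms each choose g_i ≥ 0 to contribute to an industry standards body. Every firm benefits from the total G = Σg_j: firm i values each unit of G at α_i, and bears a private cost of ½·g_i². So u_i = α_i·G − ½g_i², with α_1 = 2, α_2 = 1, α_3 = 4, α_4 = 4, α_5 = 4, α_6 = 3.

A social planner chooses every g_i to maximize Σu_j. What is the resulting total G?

108

Planner FOC: ∂(Σu_j)/∂g_i = (Σα_j) − g_i = 0, so g_i^SO = Σα_j = 18 for every i; G^SO = 108.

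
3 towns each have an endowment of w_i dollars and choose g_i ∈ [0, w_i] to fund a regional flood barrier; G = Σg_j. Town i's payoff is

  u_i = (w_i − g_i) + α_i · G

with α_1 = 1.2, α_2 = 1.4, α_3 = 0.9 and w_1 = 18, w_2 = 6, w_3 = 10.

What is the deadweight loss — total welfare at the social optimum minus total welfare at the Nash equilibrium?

∂u_i/∂g_i = α_i − 1, so town i contributes w_i if α_i > 1, else 0.
α_i > 1 for i ∈ {1, 2}; NE contributions (18, 6, 0), G = 24.
W^NE = Σw_i − G^NE + (Σα_i)·G^NE = 34 + 2.5·24 = 94.
Planner: ∂(Σu_j)/∂g_i = Σα_j − 1 = 2.5 > 0, so everyone contributes w_i; G^SO = 34, W^SO = 34 + 2.5·34 = 119.
Deadweight loss = 25.

25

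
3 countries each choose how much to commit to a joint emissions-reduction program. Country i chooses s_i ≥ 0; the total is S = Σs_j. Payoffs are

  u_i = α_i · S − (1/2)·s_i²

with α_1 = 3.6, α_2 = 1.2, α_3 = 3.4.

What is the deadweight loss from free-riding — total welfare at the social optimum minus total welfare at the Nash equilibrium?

46.6

Country i's FOC: ∂u_i/∂s_i = α_i − s_i = 0, so s_i* = α_i.
NE contributions = (3.6, 1.2, 3.4); S = 8.2.
W^NE = (Σα)·S − ½Σα_i² = 8.2² − ½·25.96 = 54.26.
Planner sets s_i = Σα_j = 8.2 for every i, so S^SO = 3·8.2 = 24.6.
W^SO = (Σα)·S^SO − ½·3·(Σα)² = (3/2)·8.2² = 100.86.
Deadweight loss = W^SO − W^NE = 46.6.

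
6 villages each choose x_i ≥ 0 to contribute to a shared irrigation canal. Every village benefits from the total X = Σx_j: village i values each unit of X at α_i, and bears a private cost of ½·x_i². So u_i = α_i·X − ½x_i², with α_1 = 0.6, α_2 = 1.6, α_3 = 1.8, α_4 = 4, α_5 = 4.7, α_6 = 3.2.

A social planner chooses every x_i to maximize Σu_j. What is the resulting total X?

95.4

Planner FOC: ∂(Σu_j)/∂x_i = (Σα_j) − x_i = 0, so x_i^SO = Σα_j = 15.9 for every i; X^SO = 95.4.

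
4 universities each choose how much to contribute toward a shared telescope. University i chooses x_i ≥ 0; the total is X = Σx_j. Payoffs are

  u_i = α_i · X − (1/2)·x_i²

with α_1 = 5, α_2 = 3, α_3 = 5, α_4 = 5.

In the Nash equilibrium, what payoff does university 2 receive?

University i's FOC: ∂u_i/∂x_i = α_i − x_i = 0, so x_i* = α_i.
NE contributions = (5, 3, 5, 5); X = 18.
u_2 = α_2·X − ½·(x_2)² = 3·18 − ½·3² = 49.5.

49.5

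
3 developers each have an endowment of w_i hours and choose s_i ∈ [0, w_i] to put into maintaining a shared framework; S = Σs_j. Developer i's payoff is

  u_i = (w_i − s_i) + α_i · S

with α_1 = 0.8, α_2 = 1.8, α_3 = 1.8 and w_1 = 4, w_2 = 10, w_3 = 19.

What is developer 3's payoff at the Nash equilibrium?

52.2

∂u_i/∂s_i = α_i − 1, so developer i contributes w_i if α_i > 1, else 0.
α_i > 1 for i ∈ {2, 3}; NE contributions (0, 10, 19), S = 29.
u_3 = (19 − 19) + 1.8·29 = 52.2.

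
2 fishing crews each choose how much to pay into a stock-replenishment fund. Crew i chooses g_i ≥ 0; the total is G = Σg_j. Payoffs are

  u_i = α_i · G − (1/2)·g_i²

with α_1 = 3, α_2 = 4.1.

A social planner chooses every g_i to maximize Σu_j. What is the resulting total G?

14.2

Planner FOC: ∂(Σu_j)/∂g_i = (Σα_j) − g_i = 0, so g_i^SO = Σα_j = 7.1 for every i; G^SO = 14.2.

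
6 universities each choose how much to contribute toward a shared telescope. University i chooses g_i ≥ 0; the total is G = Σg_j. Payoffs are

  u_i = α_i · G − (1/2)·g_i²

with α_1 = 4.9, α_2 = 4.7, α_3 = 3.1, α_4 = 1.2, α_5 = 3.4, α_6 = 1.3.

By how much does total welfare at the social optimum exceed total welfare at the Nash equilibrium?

University i's FOC: ∂u_i/∂g_i = α_i − g_i = 0, so g_i* = α_i.
NE contributions = (4.9, 4.7, 3.1, 1.2, 3.4, 1.3); G = 18.6.
W^NE = (Σα)·G − ½Σα_i² = 18.6² − ½·70.4 = 310.76.
Planner sets g_i = Σα_j = 18.6 for every i, so G^SO = 6·18.6 = 111.6.
W^SO = (Σα)·G^SO − ½·6·(Σα)² = (6/2)·18.6² = 1037.88.
Deadweight loss = W^SO − W^NE = 727.12.

727.12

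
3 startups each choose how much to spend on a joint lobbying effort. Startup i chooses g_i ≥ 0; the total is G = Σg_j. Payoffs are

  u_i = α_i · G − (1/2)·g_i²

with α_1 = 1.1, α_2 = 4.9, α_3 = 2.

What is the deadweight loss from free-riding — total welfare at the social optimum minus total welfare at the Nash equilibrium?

46.61

Startup i's FOC: ∂u_i/∂g_i = α_i − g_i = 0, so g_i* = α_i.
NE contributions = (1.1, 4.9, 2); G = 8.
W^NE = (Σα)·G − ½Σα_i² = 8² − ½·29.22 = 49.39.
Planner sets g_i = Σα_j = 8 for every i, so G^SO = 3·8 = 24.
W^SO = (Σα)·G^SO − ½·3·(Σα)² = (3/2)·8² = 96.
Deadweight loss = W^SO − W^NE = 46.61.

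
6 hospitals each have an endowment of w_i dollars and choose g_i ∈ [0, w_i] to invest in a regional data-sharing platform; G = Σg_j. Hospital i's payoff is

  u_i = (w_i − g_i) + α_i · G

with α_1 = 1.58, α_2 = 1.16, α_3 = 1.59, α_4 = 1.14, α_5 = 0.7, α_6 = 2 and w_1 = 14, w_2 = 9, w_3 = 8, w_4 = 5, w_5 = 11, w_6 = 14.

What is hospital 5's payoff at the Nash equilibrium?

∂u_i/∂g_i = α_i − 1, so hospital i contributes w_i if α_i > 1, else 0.
α_i > 1 for i ∈ {1, 2, 3, 4, 6}; NE contributions (14, 9, 8, 5, 0, 14), G = 50.
u_5 = (11 − 0) + 0.7·50 = 46.

46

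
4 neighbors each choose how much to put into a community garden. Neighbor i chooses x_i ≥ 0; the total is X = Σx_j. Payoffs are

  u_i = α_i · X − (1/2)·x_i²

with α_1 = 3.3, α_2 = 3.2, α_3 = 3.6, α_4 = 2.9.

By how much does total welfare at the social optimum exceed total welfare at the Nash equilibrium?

190.25

Neighbor i's FOC: ∂u_i/∂x_i = α_i − x_i = 0, so x_i* = α_i.
NE contributions = (3.3, 3.2, 3.6, 2.9); X = 13.
W^NE = (Σα)·X − ½Σα_i² = 13² − ½·42.5 = 147.75.
Planner sets x_i = Σα_j = 13 for every i, so X^SO = 4·13 = 52.
W^SO = (Σα)·X^SO − ½·4·(Σα)² = (4/2)·13² = 338.
Deadweight loss = W^SO − W^NE = 190.25.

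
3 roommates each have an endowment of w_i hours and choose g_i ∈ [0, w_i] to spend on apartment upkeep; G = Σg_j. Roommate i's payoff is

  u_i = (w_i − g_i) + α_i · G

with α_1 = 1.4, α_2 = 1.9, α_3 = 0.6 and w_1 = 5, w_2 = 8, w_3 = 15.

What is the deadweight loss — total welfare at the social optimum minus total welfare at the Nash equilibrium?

43.5

∂u_i/∂g_i = α_i − 1, so roommate i contributes w_i if α_i > 1, else 0.
α_i > 1 for i ∈ {1, 2}; NE contributions (5, 8, 0), G = 13.
W^NE = Σw_i − G^NE + (Σα_i)·G^NE = 28 + 2.9·13 = 65.7.
Planner: ∂(Σu_j)/∂g_i = Σα_j − 1 = 2.9 > 0, so everyone contributes w_i; G^SO = 28, W^SO = 28 + 2.9·28 = 109.2.
Deadweight loss = 43.5.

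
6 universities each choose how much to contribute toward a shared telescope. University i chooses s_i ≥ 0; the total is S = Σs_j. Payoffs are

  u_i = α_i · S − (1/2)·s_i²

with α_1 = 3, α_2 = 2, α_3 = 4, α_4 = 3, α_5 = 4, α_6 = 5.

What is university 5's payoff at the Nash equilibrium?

University i's FOC: ∂u_i/∂s_i = α_i − s_i = 0, so s_i* = α_i.
NE contributions = (3, 2, 4, 3, 4, 5); S = 21.
u_5 = α_5·S − ½·(s_5)² = 4·21 − ½·4² = 76.

76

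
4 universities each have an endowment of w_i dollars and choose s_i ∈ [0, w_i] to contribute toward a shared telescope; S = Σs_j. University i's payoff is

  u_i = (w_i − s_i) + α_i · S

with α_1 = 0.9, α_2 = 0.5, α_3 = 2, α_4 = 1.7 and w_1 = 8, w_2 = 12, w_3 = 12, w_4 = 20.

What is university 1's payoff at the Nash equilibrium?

36.8

∂u_i/∂s_i = α_i − 1, so university i contributes w_i if α_i > 1, else 0.
α_i > 1 for i ∈ {3, 4}; NE contributions (0, 0, 12, 20), S = 32.
u_1 = (8 − 0) + 0.9·32 = 36.8.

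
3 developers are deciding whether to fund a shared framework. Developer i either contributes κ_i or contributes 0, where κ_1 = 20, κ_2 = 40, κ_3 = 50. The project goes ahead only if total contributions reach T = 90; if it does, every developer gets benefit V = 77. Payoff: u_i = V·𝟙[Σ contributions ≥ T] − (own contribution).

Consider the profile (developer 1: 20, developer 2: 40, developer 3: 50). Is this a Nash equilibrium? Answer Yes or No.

Total = 110 ≥ 90: provided.
Developer 1 (pledges 20, payoff 57): dropping to 0 → total 90, payoff 77. Profitable deviation.

No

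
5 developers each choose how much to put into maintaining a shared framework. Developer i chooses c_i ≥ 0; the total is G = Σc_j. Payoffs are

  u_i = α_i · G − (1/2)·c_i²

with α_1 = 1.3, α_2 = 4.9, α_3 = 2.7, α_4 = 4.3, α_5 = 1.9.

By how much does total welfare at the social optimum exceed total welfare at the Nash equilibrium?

Developer i's FOC: ∂u_i/∂c_i = α_i − c_i = 0, so c_i* = α_i.
NE contributions = (1.3, 4.9, 2.7, 4.3, 1.9); G = 15.1.
W^NE = (Σα)·G − ½Σα_i² = 15.1² − ½·55.09 = 200.465.
Planner sets c_i = Σα_j = 15.1 for every i, so G^SO = 5·15.1 = 75.5.
W^SO = (Σα)·G^SO − ½·5·(Σα)² = (5/2)·15.1² = 570.025.
Deadweight loss = W^SO − W^NE = 369.56.

369.56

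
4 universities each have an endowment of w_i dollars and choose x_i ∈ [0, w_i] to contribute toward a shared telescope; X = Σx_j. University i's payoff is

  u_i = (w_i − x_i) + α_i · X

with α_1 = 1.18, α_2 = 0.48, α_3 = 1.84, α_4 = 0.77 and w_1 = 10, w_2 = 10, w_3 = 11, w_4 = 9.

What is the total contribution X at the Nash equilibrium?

∂u_i/∂x_i = α_i − 1, so university i contributes w_i if α_i > 1, else 0.
α_i > 1 for i ∈ {1, 3}; NE contributions (10, 0, 11, 0), X = 21.

21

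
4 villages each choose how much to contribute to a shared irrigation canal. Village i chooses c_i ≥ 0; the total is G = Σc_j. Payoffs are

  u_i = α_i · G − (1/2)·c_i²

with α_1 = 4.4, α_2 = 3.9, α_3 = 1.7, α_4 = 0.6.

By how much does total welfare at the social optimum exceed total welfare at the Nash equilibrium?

Village i's FOC: ∂u_i/∂c_i = α_i − c_i = 0, so c_i* = α_i.
NE contributions = (4.4, 3.9, 1.7, 0.6); G = 10.6.
W^NE = (Σα)·G − ½Σα_i² = 10.6² − ½·37.82 = 93.45.
Planner sets c_i = Σα_j = 10.6 for every i, so G^SO = 4·10.6 = 42.4.
W^SO = (Σα)·G^SO − ½·4·(Σα)² = (4/2)·10.6² = 224.72.
Deadweight loss = W^SO − W^NE = 131.27.

131.27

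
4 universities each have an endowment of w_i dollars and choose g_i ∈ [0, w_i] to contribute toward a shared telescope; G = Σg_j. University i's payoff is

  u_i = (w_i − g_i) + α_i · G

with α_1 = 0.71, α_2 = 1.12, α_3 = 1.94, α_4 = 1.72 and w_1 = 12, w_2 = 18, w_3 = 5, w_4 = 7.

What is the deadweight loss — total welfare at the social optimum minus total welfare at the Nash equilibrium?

∂u_i/∂g_i = α_i − 1, so university i contributes w_i if α_i > 1, else 0.
α_i > 1 for i ∈ {2, 3, 4}; NE contributions (0, 18, 5, 7), G = 30.
W^NE = Σw_i − G^NE + (Σα_i)·G^NE = 42 + 4.49·30 = 176.7.
Planner: ∂(Σu_j)/∂g_i = Σα_j − 1 = 4.49 > 0, so everyone contributes w_i; G^SO = 42, W^SO = 42 + 4.49·42 = 230.58.
Deadweight loss = 53.88.

53.88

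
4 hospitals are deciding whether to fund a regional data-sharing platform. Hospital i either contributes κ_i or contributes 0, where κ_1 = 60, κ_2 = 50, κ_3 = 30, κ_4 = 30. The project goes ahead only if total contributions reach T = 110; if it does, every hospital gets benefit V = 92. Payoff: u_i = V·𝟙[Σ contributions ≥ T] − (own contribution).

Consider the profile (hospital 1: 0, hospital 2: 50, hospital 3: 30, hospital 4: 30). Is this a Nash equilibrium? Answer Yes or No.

Total = 110 ≥ 110: provided.
Hospital 1 (pledges 0, payoff 92): pledging 60 → total 170, payoff 32. No gain.
Hospital 2 (pledges 50, payoff 42): dropping to 0 → total 60, payoff 0. No gain.
Hospital 3 (pledges 30, payoff 62): dropping to 0 → total 80, payoff 0. No gain.
Hospital 4 (pledges 30, payoff 62): dropping to 0 → total 80, payoff 0. No gain.

Yes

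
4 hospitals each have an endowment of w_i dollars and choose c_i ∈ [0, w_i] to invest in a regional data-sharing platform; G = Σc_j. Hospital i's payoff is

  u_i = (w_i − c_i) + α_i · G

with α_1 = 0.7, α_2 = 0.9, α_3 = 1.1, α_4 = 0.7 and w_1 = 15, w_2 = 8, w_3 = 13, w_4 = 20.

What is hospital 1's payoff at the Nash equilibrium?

24.1

∂u_i/∂c_i = α_i − 1, so hospital i contributes w_i if α_i > 1, else 0.
α_i > 1 for i ∈ {3}; NE contributions (0, 0, 13, 0), G = 13.
u_1 = (15 − 0) + 0.7·13 = 24.1.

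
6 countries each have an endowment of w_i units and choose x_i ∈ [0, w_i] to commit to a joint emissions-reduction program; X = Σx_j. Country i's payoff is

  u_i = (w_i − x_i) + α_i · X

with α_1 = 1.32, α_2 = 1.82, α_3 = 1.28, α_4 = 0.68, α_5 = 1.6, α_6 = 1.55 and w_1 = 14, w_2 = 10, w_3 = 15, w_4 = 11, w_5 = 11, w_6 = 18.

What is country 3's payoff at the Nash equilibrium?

87.04

∂u_i/∂x_i = α_i − 1, so country i contributes w_i if α_i > 1, else 0.
α_i > 1 for i ∈ {1, 2, 3, 5, 6}; NE contributions (14, 10, 15, 0, 11, 18), X = 68.
u_3 = (15 − 15) + 1.28·68 = 87.04.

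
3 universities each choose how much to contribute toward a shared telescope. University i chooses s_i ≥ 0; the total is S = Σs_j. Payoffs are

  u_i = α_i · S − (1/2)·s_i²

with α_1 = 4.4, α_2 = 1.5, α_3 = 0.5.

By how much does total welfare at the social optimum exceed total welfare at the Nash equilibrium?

31.41

University i's FOC: ∂u_i/∂s_i = α_i − s_i = 0, so s_i* = α_i.
NE contributions = (4.4, 1.5, 0.5); S = 6.4.
W^NE = (Σα)·S − ½Σα_i² = 6.4² − ½·21.86 = 30.03.
Planner sets s_i = Σα_j = 6.4 for every i, so S^SO = 3·6.4 = 19.2.
W^SO = (Σα)·S^SO − ½·3·(Σα)² = (3/2)·6.4² = 61.44.
Deadweight loss = W^SO − W^NE = 31.41.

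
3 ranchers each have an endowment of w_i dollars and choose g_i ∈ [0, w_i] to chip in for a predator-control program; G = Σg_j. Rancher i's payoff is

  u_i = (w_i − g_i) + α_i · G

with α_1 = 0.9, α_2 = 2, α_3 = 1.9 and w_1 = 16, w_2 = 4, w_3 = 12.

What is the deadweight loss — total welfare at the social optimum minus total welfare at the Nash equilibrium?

∂u_i/∂g_i = α_i − 1, so rancher i contributes w_i if α_i > 1, else 0.
α_i > 1 for i ∈ {2, 3}; NE contributions (0, 4, 12), G = 16.
W^NE = Σw_i − G^NE + (Σα_i)·G^NE = 32 + 3.8·16 = 92.8.
Planner: ∂(Σu_j)/∂g_i = Σα_j − 1 = 3.8 > 0, so everyone contributes w_i; G^SO = 32, W^SO = 32 + 3.8·32 = 153.6.
Deadweight loss = 60.8.

60.8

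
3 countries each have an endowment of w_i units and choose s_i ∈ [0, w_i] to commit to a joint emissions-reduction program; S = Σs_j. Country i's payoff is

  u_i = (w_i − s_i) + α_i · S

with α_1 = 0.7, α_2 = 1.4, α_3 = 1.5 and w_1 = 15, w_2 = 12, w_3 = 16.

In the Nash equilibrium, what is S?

28

∂u_i/∂s_i = α_i − 1, so country i contributes w_i if α_i > 1, else 0.
α_i > 1 for i ∈ {2, 3}; NE contributions (0, 12, 16), S = 28.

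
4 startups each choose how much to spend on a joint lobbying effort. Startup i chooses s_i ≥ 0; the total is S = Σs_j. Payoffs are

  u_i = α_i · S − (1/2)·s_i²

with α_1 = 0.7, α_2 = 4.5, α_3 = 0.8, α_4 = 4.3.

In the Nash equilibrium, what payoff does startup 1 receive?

Startup i's FOC: ∂u_i/∂s_i = α_i − s_i = 0, so s_i* = α_i.
NE contributions = (0.7, 4.5, 0.8, 4.3); S = 10.3.
u_1 = α_1·S − ½·(s_1)² = 0.7·10.3 − ½·0.7² = 6.965.

6.965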